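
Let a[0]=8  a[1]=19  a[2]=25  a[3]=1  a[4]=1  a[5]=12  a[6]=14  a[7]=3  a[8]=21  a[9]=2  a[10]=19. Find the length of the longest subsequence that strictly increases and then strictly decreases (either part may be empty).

inc[i] = longest strictly increasing subsequence ending at i; dec[i] = longest strictly decreasing subsequence starting at i:
i:      0  1  2  3  4  5  6  7  8  9 10
a[i]:   8 19 25  1  1 12 14  3 21  2 19
inc:    1  2  3  1  1  2  3  2  4  2  4
dec:    3  4  4  1  1  3  3  2  2  1  1
Best peak at i=2 (value 25): inc=3, dec=4, length 3+4−1 = 6.

6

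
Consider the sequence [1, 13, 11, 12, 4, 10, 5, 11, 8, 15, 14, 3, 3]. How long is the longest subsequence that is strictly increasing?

Track the smallest tail for each achievable length (strict):
1 → extends → [1]
13 → extends → [1, 13]
11 → replaces 13 → [1, 11]
12 → extends → [1, 11, 12]
4 → replaces 11 → [1, 4, 12]
10 → replaces 12 → [1, 4, 10]
5 → replaces 10 → [1, 4, 5]
11 → extends → [1, 4, 5, 11]
8 → replaces 11 → [1, 4, 5, 8]
15 → extends → [1, 4, 5, 8, 15]
14 → replaces 15 → [1, 4, 5, 8, 14]
3 → replaces 4 → [1, 3, 5, 8, 14]
3 → already a tail → [1, 3, 5, 8, 14]
Five tails, so the longest strictly increasing subsequence has length 5 (e.g. 1, 4, 10, 11, 15).

5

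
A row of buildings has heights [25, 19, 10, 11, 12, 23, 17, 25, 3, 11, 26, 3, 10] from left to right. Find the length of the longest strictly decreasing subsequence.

Negate each value so 'decreasing' becomes 'increasing', then run patience tails on the negated sequence:
-25 → extends → [-25]
-19 → extends → [-25, -19]
-10 → extends → [-25, -19, -10]
-11 → replaces -10 → [-25, -19, -11]
-12 → replaces -11 → [-25, -19, -12]
-23 → replaces -19 → [-25, -23, -12]
-17 → replaces -12 → [-25, -23, -17]
-25 → already a tail → [-25, -23, -17]
-3 → extends → [-25, -23, -17, -3]
-11 → replaces -3 → [-25, -23, -17, -11]
-26 → replaces -25 → [-26, -23, -17, -11]
-3 → extends → [-26, -23, -17, -11, -3]
-10 → replaces -3 → [-26, -23, -17, -11, -10]
Five tails, so the longest strictly decreasing subsequence of the original has length 5.

5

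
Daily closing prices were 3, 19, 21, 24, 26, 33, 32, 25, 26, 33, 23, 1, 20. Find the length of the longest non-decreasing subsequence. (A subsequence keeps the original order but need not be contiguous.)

7

Track the smallest tail for each achievable length (allowing ties):
3 → extends → [3]
19 → extends → [3, 19]
21 → extends → [3, 19, 21]
24 → extends → [3, 19, 21, 24]
26 → extends → [3, 19, 21, 24, 26]
33 → extends → [3, 19, 21, 24, 26, 33]
32 → replaces 33 → [3, 19, 21, 24, 26, 32]
25 → replaces 26 → [3, 19, 21, 24, 25, 32]
26 → replaces 32 → [3, 19, 21, 24, 25, 26]
33 → extends → [3, 19, 21, 24, 25, 26, 33]
23 → replaces 24 → [3, 19, 21, 23, 25, 26, 33]
1 → replaces 3 → [1, 19, 21, 23, 25, 26, 33]
20 → replaces 21 → [1, 19, 20, 23, 25, 26, 33]
Seven tails, so the longest non-decreasing subsequence has length 7 (e.g. 3, 19, 21, 24, 26, 33, 33).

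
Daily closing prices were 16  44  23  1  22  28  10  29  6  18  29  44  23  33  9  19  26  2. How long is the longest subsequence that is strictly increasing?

Let dp[i] be the length of the longest such subsequence ending at index i:
i:      1  2  3  4  5  6  7  8  9 10 11 12 13 14 15 16 17 18
a[i]:  16 44 23  1 22 28 10 29  6 18 29 44 23 33  9 19 26  2
dp:     1  2  2  1  2  3  2  4  2  3  4  5  4  5  3  4  5  2
Maximum dp value is 5.

5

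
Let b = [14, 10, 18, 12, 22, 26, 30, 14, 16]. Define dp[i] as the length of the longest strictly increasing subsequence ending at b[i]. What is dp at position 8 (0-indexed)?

4

dp[i] = 1 + max{dp[j] : j<i, b[j]<b[i]} (or 1 if no such j):
i:      0  1  2  3  4  5  6  7  8
b[i]:  14 10 18 12 22 26 30 14 16
dp:     1  1  2  2  3  4  5  3  4
At index 8 the value is 4.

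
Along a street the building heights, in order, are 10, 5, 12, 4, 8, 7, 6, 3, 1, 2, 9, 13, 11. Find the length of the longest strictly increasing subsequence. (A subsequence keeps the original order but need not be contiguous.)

Track the smallest tail for each achievable length (strict):
10 → extends → [10]
5 → replaces 10 → [5]
12 → extends → [5, 12]
4 → replaces 5 → [4, 12]
8 → replaces 12 → [4, 8]
7 → replaces 8 → [4, 7]
6 → replaces 7 → [4, 6]
3 → replaces 4 → [3, 6]
1 → replaces 3 → [1, 6]
2 → replaces 6 → [1, 2]
9 → extends → [1, 2, 9]
13 → extends → [1, 2, 9, 13]
11 → replaces 13 → [1, 2, 9, 11]
Four tails, so the longest strictly increasing subsequence has length 4 (e.g. 5, 8, 9, 13).

4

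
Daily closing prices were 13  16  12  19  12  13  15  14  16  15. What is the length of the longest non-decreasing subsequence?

Let dp[i] be the length of the longest such subsequence ending at index i:
i:      1  2  3  4  5  6  7  8  9 10
a[i]:  13 16 12 19 12 13 15 14 16 15
dp:     1  2  1  3  2  3  4  4  5  5
Maximum dp value is 5.

5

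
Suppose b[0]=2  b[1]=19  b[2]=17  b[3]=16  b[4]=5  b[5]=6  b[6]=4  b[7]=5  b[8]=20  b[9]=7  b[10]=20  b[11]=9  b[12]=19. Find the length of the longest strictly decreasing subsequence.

5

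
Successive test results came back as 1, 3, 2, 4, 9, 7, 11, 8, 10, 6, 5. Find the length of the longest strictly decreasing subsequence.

4

Negate each value so 'decreasing' becomes 'increasing', then run patience tails on the negated sequence:
-1 → extends → [-1]
-3 → replaces -1 → [-3]
-2 → extends → [-3, -2]
-4 → replaces -3 → [-4, -2]
-9 → replaces -4 → [-9, -2]
-7 → replaces -2 → [-9, -7]
-11 → replaces -9 → [-11, -7]
-8 → replaces -7 → [-11, -8]
-10 → replaces -8 → [-11, -10]
-6 → extends → [-11, -10, -6]
-5 → extends → [-11, -10, -6, -5]
Four tails, so the longest strictly decreasing subsequence of the original has length 4.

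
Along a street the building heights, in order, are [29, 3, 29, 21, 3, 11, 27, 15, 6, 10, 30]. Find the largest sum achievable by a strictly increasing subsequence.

Let S[i] be the best sum of a strictly increasing subsequence ending at i:
i:      1  2  3  4  5  6  7  8  9 10 11
a[i]:  29  3 29 21  3 11 27 15  6 10 30
S:     29  3 32 24  3 14 51 29  9 19 81
Maximum is 81 (e.g. 3 + 21 + 27 + 30).

81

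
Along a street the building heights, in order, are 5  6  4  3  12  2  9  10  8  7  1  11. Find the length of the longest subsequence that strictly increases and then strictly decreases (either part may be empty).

inc[i] = longest strictly increasing subsequence ending at i; dec[i] = longest strictly decreasing subsequence starting at i:
i:      1  2  3  4  5  6  7  8  9 10 11 12
a[i]:   5  6  4  3 12  2  9 10  8  7  1 11
inc:    1  2  1  1  3  1  3  4  3  3  1  5
dec:    5  5  4  3  5  2  4  4  3  2  1  1
Best peak at i=5 (value 12): inc=3, dec=5, length 3+5−1 = 7.

7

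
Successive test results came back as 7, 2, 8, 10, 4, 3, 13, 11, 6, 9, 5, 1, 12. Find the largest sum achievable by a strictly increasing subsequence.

Let S[i] be the best sum of a strictly increasing subsequence ending at i:
i:      1  2  3  4  5  6  7  8  9 10 11 12 13
a[i]:   7  2  8 10  4  3 13 11  6  9  5  1 12
S:      7  2 15 25  6  5 38 36 12 24 11  1 48
Maximum is 48 (e.g. 7 + 8 + 10 + 11 + 12).

48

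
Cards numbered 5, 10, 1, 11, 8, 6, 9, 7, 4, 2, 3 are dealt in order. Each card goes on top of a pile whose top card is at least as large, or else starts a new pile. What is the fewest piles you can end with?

Place each on the leftmost legal pile:
5 → new pile 1 (tops now [5])
10 → new pile 2 (tops now [5, 10])
1 → pile 1 (tops now [1, 10])
11 → new pile 3 (tops now [1, 10, 11])
8 → pile 2 (tops now [1, 8, 11])
6 → pile 2 (tops now [1, 6, 11])
9 → pile 3 (tops now [1, 6, 9])
7 → pile 3 (tops now [1, 6, 7])
4 → pile 2 (tops now [1, 4, 7])
2 → pile 2 (tops now [1, 2, 7])
3 → pile 3 (tops now [1, 2, 3])
Three piles.

3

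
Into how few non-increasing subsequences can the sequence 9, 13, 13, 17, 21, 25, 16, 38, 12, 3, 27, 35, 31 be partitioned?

The minimum number of non-increasing subsequences covering a sequence equals the length of its longest strictly increasing subsequence.
LIS length is 7 (e.g. 9, 13, 17, 21, 25, 27, 35), so 7 piles are needed.

7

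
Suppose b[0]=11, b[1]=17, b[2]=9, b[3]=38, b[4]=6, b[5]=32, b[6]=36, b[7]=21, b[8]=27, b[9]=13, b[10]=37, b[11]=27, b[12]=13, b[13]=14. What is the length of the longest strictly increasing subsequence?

5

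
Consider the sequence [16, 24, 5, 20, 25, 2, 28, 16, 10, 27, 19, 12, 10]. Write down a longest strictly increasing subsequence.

16, 24, 25, 28

Patience tails give the LIS length; then backtrack through the dp parents:
16 → extends → [16]
24 → extends → [16, 24]
5 → replaces 16 → [5, 24]
20 → replaces 24 → [5, 20]
25 → extends → [5, 20, 25]
2 → replaces 5 → [2, 20, 25]
28 → extends → [2, 20, 25, 28]
16 → replaces 20 → [2, 16, 25, 28]
10 → replaces 16 → [2, 10, 25, 28]
27 → replaces 28 → [2, 10, 25, 27]
19 → replaces 25 → [2, 10, 19, 27]
12 → replaces 19 → [2, 10, 12, 27]
10 → already a tail → [2, 10, 12, 27]
Length 4; one witness is 16, 24, 25, 28.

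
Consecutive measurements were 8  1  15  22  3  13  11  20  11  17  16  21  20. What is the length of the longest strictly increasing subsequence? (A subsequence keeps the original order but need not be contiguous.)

Track the smallest tail for each achievable length (strict):
8 → extends → [8]
1 → replaces 8 → [1]
15 → extends → [1, 15]
22 → extends → [1, 15, 22]
3 → replaces 15 → [1, 3, 22]
13 → replaces 22 → [1, 3, 13]
11 → replaces 13 → [1, 3, 11]
20 → extends → [1, 3, 11, 20]
11 → already a tail → [1, 3, 11, 20]
17 → replaces 20 → [1, 3, 11, 17]
16 → replaces 17 → [1, 3, 11, 16]
21 → extends → [1, 3, 11, 16, 21]
20 → replaces 21 → [1, 3, 11, 16, 20]
Five tails, so the longest strictly increasing subsequence has length 5 (e.g. 1, 3, 13, 20, 21).

5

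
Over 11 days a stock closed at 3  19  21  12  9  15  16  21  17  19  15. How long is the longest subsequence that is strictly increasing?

Let dp[i] be the length of the longest such subsequence ending at index i:
i:      1  2  3  4  5  6  7  8  9 10 11
a[i]:   3 19 21 12  9 15 16 21 17 19 15
dp:     1  2  3  2  2  3  4  5  5  6  3
Maximum dp value is 6.

6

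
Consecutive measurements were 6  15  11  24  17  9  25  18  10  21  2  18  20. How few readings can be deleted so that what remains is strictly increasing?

Fewest deletions = n − (longest strictly increasing subsequence).
i:      1  2  3  4  5  6  7  8  9 10 11 12 13
a[i]:   6 15 11 24 17  9 25 18 10 21  2 18 20
dp:     1  2  2  3  3  2  4  4  3  5  1  4  5
max dp = 5, so deletions = 13 − 5 = 8.

8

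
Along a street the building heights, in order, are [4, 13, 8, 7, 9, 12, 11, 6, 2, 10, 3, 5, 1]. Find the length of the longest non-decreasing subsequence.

4

Let dp[i] be the length of the longest such subsequence ending at index i:
i:      1  2  3  4  5  6  7  8  9 10 11 12 13
a[i]:   4 13  8  7  9 12 11  6  2 10  3  5  1
dp:     1  2  2  2  3  4  4  2  1  4  2  3  1
Maximum dp value is 4.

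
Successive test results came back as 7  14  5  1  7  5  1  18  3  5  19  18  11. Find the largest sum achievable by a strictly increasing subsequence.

Let S[i] be the best sum of a strictly increasing subsequence ending at i:
i:      1  2  3  4  5  6  7  8  9 10 11 12 13
a[i]:   7 14  5  1  7  5  1 18  3  5 19 18 11
S:      7 21  5  1 12  6  1 39  4  9 58 39 23
Maximum is 58 (e.g. 7 + 14 + 18 + 19).

58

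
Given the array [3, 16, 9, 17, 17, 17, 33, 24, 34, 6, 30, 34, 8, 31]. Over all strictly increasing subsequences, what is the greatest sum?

124

Let S[i] be the best sum of a strictly increasing subsequence ending at i:
i:       1   2   3   4   5   6   7   8   9  10  11  12  13  14
a[i]:    3  16   9  17  17  17  33  24  34   6  30  34   8  31
S:       3  19  12  36  36  36  69  60 103   9  90 124  17 121
Maximum is 124 (e.g. 3 + 16 + 17 + 24 + 30 + 34).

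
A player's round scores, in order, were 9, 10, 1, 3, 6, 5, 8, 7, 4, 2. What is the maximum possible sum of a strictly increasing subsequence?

19

Let S[i] be the best sum of a strictly increasing subsequence ending at i:
i:      1  2  3  4  5  6  7  8  9 10
a[i]:   9 10  1  3  6  5  8  7  4  2
S:      9 19  1  4 10  9 18 17  8  3
Maximum is 19 (e.g. 9 + 10).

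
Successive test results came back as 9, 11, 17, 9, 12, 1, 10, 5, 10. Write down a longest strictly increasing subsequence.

9, 11, 17

Patience tails give the LIS length; then backtrack through the dp parents:
9 → extends → [9]
11 → extends → [9, 11]
17 → extends → [9, 11, 17]
9 → already a tail → [9, 11, 17]
12 → replaces 17 → [9, 11, 12]
1 → replaces 9 → [1, 11, 12]
10 → replaces 11 → [1, 10, 12]
5 → replaces 10 → [1, 5, 12]
10 → replaces 12 → [1, 5, 10]
Length 3; one witness is 9, 11, 17.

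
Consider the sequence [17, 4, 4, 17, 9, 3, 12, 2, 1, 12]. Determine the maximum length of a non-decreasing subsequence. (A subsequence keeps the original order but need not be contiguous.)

Track the smallest tail for each achievable length (allowing ties):
17 → extends → [17]
4 → replaces 17 → [4]
4 → extends → [4, 4]
17 → extends → [4, 4, 17]
9 → replaces 17 → [4, 4, 9]
3 → replaces 4 → [3, 4, 9]
12 → extends → [3, 4, 9, 12]
2 → replaces 3 → [2, 4, 9, 12]
1 → replaces 2 → [1, 4, 9, 12]
12 → extends → [1, 4, 9, 12, 12]
Five tails, so the longest non-decreasing subsequence has length 5 (e.g. 4, 4, 9, 12, 12).

5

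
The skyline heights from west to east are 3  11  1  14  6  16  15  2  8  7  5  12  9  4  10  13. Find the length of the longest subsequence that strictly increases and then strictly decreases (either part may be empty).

inc[i] = longest strictly increasing subsequence ending at i; dec[i] = longest strictly decreasing subsequence starting at i:
i:      1  2  3  4  5  6  7  8  9 10 11 12 13 14 15 16
a[i]:   3 11  1 14  6 16 15  2  8  7  5 12  9  4 10 13
inc:    1  2  1  3  2  4  4  2  3  3  3  4  4  3  5  6
dec:    2  5  1  5  3  6  5  1  4  3  2  3  2  1  1  1
Best peak at i=6 (value 16): inc=4, dec=6, length 4+6−1 = 9.

9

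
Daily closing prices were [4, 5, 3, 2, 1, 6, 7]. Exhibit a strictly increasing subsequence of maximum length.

4, 5, 6, 7

Patience tails give the LIS length; then backtrack through the dp parents:
4 → extends → [4]
5 → extends → [4, 5]
3 → replaces 4 → [3, 5]
2 → replaces 3 → [2, 5]
1 → replaces 2 → [1, 5]
6 → extends → [1, 5, 6]
7 → extends → [1, 5, 6, 7]
Length 4; one witness is 4, 5, 6, 7.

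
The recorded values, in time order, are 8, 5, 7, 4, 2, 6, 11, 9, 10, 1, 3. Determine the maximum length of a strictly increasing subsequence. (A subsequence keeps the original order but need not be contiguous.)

4

Track the smallest tail for each achievable length (strict):
8 → extends → [8]
5 → replaces 8 → [5]
7 → extends → [5, 7]
4 → replaces 5 → [4, 7]
2 → replaces 4 → [2, 7]
6 → replaces 7 → [2, 6]
11 → extends → [2, 6, 11]
9 → replaces 11 → [2, 6, 9]
10 → extends → [2, 6, 9, 10]
1 → replaces 2 → [1, 6, 9, 10]
3 → replaces 6 → [1, 3, 9, 10]
Four tails, so the longest strictly increasing subsequence has length 4 (e.g. 5, 7, 9, 10).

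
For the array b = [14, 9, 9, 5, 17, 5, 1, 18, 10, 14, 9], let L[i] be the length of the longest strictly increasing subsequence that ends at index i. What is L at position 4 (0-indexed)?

2

dp[i] = 1 + max{dp[j] : j<i, b[j]<b[i]} (or 1 if no such j):
i:      0  1  2  3  4  5  6  7  8  9 10
b[i]:  14  9  9  5 17  5  1 18 10 14  9
dp:     1  1  1  1  2  1  1  3  2  3  2
At index 4 the value is 2.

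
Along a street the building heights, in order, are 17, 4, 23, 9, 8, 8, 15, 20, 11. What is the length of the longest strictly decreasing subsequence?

Let dp[i] be the longest strictly decreasing subsequence ending at i:
i:      1  2  3  4  5  6  7  8  9
a[i]:  17  4 23  9  8  8 15 20 11
dp:     1  2  1  2  3  3  2  2  3
Maximum is 3.

3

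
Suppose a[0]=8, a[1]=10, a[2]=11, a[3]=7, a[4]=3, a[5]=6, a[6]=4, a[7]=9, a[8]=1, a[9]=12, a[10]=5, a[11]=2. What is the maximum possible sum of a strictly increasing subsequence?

Let S[i] be the best sum of a strictly increasing subsequence ending at i:
i:      0  1  2  3  4  5  6  7  8  9 10 11
a[i]:   8 10 11  7  3  6  4  9  1 12  5  2
S:      8 18 29  7  3  9  7 18  1 41 12  3
Maximum is 41 (e.g. 8 + 10 + 11 + 12).

41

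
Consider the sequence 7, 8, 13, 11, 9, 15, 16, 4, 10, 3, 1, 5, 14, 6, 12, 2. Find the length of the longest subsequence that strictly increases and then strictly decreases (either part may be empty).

8

inc[i] = longest strictly increasing subsequence ending at i; dec[i] = longest strictly decreasing subsequence starting at i:
i:      1  2  3  4  5  6  7  8  9 10 11 12 13 14 15 16
a[i]:   7  8 13 11  9 15 16  4 10  3  1  5 14  6 12  2
inc:    1  2  3  3  3  4  5  1  4  1  1  2  5  3  5  2
dec:    4  4  6  5  4  4  4  3  3  2  1  2  3  2  2  1
Best peak at i=3 (value 13): inc=3, dec=6, length 3+6−1 = 8.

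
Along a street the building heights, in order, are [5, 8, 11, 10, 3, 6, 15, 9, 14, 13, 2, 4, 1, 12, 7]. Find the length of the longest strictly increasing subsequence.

4

Let dp[i] be the length of the longest such subsequence ending at index i:
i:      1  2  3  4  5  6  7  8  9 10 11 12 13 14 15
a[i]:   5  8 11 10  3  6 15  9 14 13  2  4  1 12  7
dp:     1  2  3  3  1  2  4  3  4  4  1  2  1  4  3
Maximum dp value is 4.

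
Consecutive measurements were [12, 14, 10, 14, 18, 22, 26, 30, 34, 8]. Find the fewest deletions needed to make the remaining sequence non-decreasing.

Fewest deletions = n − (longest non-decreasing subsequence).
Patience tails:
12 → extends → [12]
14 → extends → [12, 14]
10 → replaces 12 → [10, 14]
14 → extends → [10, 14, 14]
18 → extends → [10, 14, 14, 18]
22 → extends → [10, 14, 14, 18, 22]
26 → extends → [10, 14, 14, 18, 22, 26]
30 → extends → [10, 14, 14, 18, 22, 26, 30]
34 → extends → [10, 14, 14, 18, 22, 26, 30, 34]
8 → replaces 10 → [8, 14, 14, 18, 22, 26, 30, 34]
Longest non-decreasing subsequence has length 8, so deletions = 10 − 8 = 2.

2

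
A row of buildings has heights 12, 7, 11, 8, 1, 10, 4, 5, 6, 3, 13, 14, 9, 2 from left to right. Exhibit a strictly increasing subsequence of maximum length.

1, 4, 5, 6, 13, 14

Patience tails give the LIS length; then backtrack through the dp parents:
12 → extends → [12]
7 → replaces 12 → [7]
11 → extends → [7, 11]
8 → replaces 11 → [7, 8]
1 → replaces 7 → [1, 8]
10 → extends → [1, 8, 10]
4 → replaces 8 → [1, 4, 10]
5 → replaces 10 → [1, 4, 5]
6 → extends → [1, 4, 5, 6]
3 → replaces 4 → [1, 3, 5, 6]
13 → extends → [1, 3, 5, 6, 13]
14 → extends → [1, 3, 5, 6, 13, 14]
9 → replaces 13 → [1, 3, 5, 6, 9, 14]
2 → replaces 3 → [1, 2, 5, 6, 9, 14]
Length 6; one witness is 1, 4, 5, 6, 13, 14.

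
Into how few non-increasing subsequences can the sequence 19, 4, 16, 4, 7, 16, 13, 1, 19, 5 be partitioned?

4

Place each on the leftmost legal pile:
19 → new pile 1 (tops now [19])
4 → pile 1 (tops now [4])
16 → new pile 2 (tops now [4, 16])
4 → pile 1 (tops now [4, 16])
7 → pile 2 (tops now [4, 7])
16 → new pile 3 (tops now [4, 7, 16])
13 → pile 3 (tops now [4, 7, 13])
1 → pile 1 (tops now [1, 7, 13])
19 → new pile 4 (tops now [1, 7, 13, 19])
5 → pile 2 (tops now [1, 5, 13, 19])
Four piles.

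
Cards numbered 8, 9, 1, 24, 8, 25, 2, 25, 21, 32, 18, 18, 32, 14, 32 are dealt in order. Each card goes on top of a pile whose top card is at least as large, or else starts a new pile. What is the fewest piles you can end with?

5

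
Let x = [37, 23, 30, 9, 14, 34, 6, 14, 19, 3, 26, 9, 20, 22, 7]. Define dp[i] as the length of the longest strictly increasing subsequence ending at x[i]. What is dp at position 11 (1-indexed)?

dp[i] = 1 + max{dp[j] : j<i, x[j]<x[i]} (or 1 if no such j):
i:      1  2  3  4  5  6  7  8  9 10 11 12 13 14 15
x[i]:  37 23 30  9 14 34  6 14 19  3 26  9 20 22  7
dp:     1  1  2  1  2  3  1  2  3  1  4  2  4  5  2
At index 11 the value is 4.

4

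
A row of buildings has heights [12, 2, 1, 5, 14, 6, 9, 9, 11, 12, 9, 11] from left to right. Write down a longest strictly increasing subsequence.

Patience tails give the LIS length; then backtrack through the dp parents:
12 → extends → [12]
2 → replaces 12 → [2]
1 → replaces 2 → [1]
5 → extends → [1, 5]
14 → extends → [1, 5, 14]
6 → replaces 14 → [1, 5, 6]
9 → extends → [1, 5, 6, 9]
9 → already a tail → [1, 5, 6, 9]
11 → extends → [1, 5, 6, 9, 11]
12 → extends → [1, 5, 6, 9, 11, 12]
9 → already a tail → [1, 5, 6, 9, 11, 12]
11 → already a tail → [1, 5, 6, 9, 11, 12]
Length 6; one witness is 2, 5, 6, 9, 11, 12.

2, 5, 6, 9, 11, 12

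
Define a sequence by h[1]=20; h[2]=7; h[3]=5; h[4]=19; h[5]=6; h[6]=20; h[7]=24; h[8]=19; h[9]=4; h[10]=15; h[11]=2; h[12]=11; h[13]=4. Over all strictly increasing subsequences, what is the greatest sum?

70

Let S[i] be the best sum of a strictly increasing subsequence ending at i:
i:      1  2  3  4  5  6  7  8  9 10 11 12 13
h[i]:  20  7  5 19  6 20 24 19  4 15  2 11  4
S:     20  7  5 26 11 46 70 30  4 26  2 22  6
Maximum is 70 (e.g. 7 + 19 + 20 + 24).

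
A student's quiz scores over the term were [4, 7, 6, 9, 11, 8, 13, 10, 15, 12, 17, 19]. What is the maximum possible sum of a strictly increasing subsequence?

Let S[i] be the best sum of a strictly increasing subsequence ending at i:
i:      1  2  3  4  5  6  7  8  9 10 11 12
a[i]:   4  7  6  9 11  8 13 10 15 12 17 19
S:      4 11 10 20 31 19 44 30 59 43 76 95
Maximum is 95 (e.g. 4 + 7 + 9 + 11 + 13 + 15 + 17 + 19).

95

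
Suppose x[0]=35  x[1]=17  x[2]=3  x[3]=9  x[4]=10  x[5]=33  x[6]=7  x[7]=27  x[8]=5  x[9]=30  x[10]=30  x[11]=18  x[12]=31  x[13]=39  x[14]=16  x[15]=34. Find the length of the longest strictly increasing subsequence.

7

Let dp[i] be the length of the longest such subsequence ending at index i:
i:      0  1  2  3  4  5  6  7  8  9 10 11 12 13 14 15
x[i]:  35 17  3  9 10 33  7 27  5 30 30 18 31 39 16 34
dp:     1  1  1  2  3  4  2  4  2  5  5  4  6  7  4  7
Maximum dp value is 7.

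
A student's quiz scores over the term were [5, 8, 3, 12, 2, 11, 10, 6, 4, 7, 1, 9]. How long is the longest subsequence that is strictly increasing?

Track the smallest tail for each achievable length (strict):
5 → extends → [5]
8 → extends → [5, 8]
3 → replaces 5 → [3, 8]
12 → extends → [3, 8, 12]
2 → replaces 3 → [2, 8, 12]
11 → replaces 12 → [2, 8, 11]
10 → replaces 11 → [2, 8, 10]
6 → replaces 8 → [2, 6, 10]
4 → replaces 6 → [2, 4, 10]
7 → replaces 10 → [2, 4, 7]
1 → replaces 2 → [1, 4, 7]
9 → extends → [1, 4, 7, 9]
Four tails, so the longest strictly increasing subsequence has length 4 (e.g. 5, 6, 7, 9).

4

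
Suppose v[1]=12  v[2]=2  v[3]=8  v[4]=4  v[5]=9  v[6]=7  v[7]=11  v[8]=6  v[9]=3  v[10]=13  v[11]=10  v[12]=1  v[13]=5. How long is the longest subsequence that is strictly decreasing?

Negate each value so 'decreasing' becomes 'increasing', then run patience tails on the negated sequence:
-12 → extends → [-12]
-2 → extends → [-12, -2]
-8 → replaces -2 → [-12, -8]
-4 → extends → [-12, -8, -4]
-9 → replaces -8 → [-12, -9, -4]
-7 → replaces -4 → [-12, -9, -7]
-11 → replaces -9 → [-12, -11, -7]
-6 → extends → [-12, -11, -7, -6]
-3 → extends → [-12, -11, -7, -6, -3]
-13 → replaces -12 → [-13, -11, -7, -6, -3]
-10 → replaces -7 → [-13, -11, -10, -6, -3]
-1 → extends → [-13, -11, -10, -6, -3, -1]
-5 → replaces -3 → [-13, -11, -10, -6, -5, -1]
Six tails, so the longest strictly decreasing subsequence of the original has length 6.

6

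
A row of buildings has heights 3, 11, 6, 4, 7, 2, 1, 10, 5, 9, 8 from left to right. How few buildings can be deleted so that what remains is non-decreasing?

Fewest deletions = n − (longest non-decreasing subsequence).
Patience tails:
3 → extends → [3]
11 → extends → [3, 11]
6 → replaces 11 → [3, 6]
4 → replaces 6 → [3, 4]
7 → extends → [3, 4, 7]
2 → replaces 3 → [2, 4, 7]
1 → replaces 2 → [1, 4, 7]
10 → extends → [1, 4, 7, 10]
5 → replaces 7 → [1, 4, 5, 10]
9 → replaces 10 → [1, 4, 5, 9]
8 → replaces 9 → [1, 4, 5, 8]
Longest non-decreasing subsequence has length 4, so deletions = 11 − 4 = 7.

7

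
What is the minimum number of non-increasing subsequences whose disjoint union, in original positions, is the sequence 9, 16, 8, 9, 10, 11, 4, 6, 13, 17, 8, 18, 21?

Place each on the leftmost legal pile:
9 → new pile 1 (tops now [9])
16 → new pile 2 (tops now [9, 16])
8 → pile 1 (tops now [8, 16])
9 → pile 2 (tops now [8, 9])
10 → new pile 3 (tops now [8, 9, 10])
11 → new pile 4 (tops now [8, 9, 10, 11])
4 → pile 1 (tops now [4, 9, 10, 11])
6 → pile 2 (tops now [4, 6, 10, 11])
13 → new pile 5 (tops now [4, 6, 10, 11, 13])
17 → new pile 6 (tops now [4, 6, 10, 11, 13, 17])
8 → pile 3 (tops now [4, 6, 8, 11, 13, 17])
18 → new pile 7 (tops now [4, 6, 8, 11, 13, 17, 18])
21 → new pile 8 (tops now [4, 6, 8, 11, 13, 17, 18, 21])
Eight piles.

8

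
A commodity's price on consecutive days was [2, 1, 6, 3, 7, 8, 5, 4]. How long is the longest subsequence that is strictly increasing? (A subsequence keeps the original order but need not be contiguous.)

4

Track the smallest tail for each achievable length (strict):
2 → extends → [2]
1 → replaces 2 → [1]
6 → extends → [1, 6]
3 → replaces 6 → [1, 3]
7 → extends → [1, 3, 7]
8 → extends → [1, 3, 7, 8]
5 → replaces 7 → [1, 3, 5, 8]
4 → replaces 5 → [1, 3, 4, 8]
Four tails, so the longest strictly increasing subsequence has length 4 (e.g. 2, 6, 7, 8).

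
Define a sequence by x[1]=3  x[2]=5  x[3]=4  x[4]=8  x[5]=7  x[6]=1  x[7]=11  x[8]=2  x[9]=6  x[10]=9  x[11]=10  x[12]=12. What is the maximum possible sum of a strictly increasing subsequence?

Let S[i] be the best sum of a strictly increasing subsequence ending at i:
i:      1  2  3  4  5  6  7  8  9 10 11 12
x[i]:   3  5  4  8  7  1 11  2  6  9 10 12
S:      3  8  7 16 15  1 27  3 14 25 35 47
Maximum is 47 (e.g. 3 + 5 + 8 + 9 + 10 + 12).

47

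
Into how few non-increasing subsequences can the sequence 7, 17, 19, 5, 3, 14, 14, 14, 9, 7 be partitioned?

Place each on the leftmost legal pile:
7 → new pile 1 (tops now [7])
17 → new pile 2 (tops now [7, 17])
19 → new pile 3 (tops now [7, 17, 19])
5 → pile 1 (tops now [5, 17, 19])
3 → pile 1 (tops now [3, 17, 19])
14 → pile 2 (tops now [3, 14, 19])
14 → pile 2 (tops now [3, 14, 19])
14 → pile 2 (tops now [3, 14, 19])
9 → pile 2 (tops now [3, 9, 19])
7 → pile 2 (tops now [3, 7, 19])
Three piles.

3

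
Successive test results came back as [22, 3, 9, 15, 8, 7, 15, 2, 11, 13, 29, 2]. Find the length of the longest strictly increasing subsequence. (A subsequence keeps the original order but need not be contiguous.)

Track the smallest tail for each achievable length (strict):
22 → extends → [22]
3 → replaces 22 → [3]
9 → extends → [3, 9]
15 → extends → [3, 9, 15]
8 → replaces 9 → [3, 8, 15]
7 → replaces 8 → [3, 7, 15]
15 → already a tail → [3, 7, 15]
2 → replaces 3 → [2, 7, 15]
11 → replaces 15 → [2, 7, 11]
13 → extends → [2, 7, 11, 13]
29 → extends → [2, 7, 11, 13, 29]
2 → already a tail → [2, 7, 11, 13, 29]
Five tails, so the longest strictly increasing subsequence has length 5 (e.g. 3, 9, 11, 13, 29).

5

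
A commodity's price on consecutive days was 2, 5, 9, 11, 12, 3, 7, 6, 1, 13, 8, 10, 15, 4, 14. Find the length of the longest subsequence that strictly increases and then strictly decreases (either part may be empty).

inc[i] = longest strictly increasing subsequence ending at i; dec[i] = longest strictly decreasing subsequence starting at i:
i:      1  2  3  4  5  6  7  8  9 10 11 12 13 14 15
a[i]:   2  5  9 11 12  3  7  6  1 13  8 10 15  4 14
inc:    1  2  3  4  5  2  3  3  1  6  4  5  7  3  7
dec:    2  3  4  4  4  2  3  2  1  3  2  2  2  1  1
Best peak at i=5 (value 12): inc=5, dec=4, length 5+4−1 = 8.

8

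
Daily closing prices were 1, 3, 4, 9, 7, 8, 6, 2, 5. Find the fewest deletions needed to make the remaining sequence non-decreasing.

4

Fewest deletions = n − (longest non-decreasing subsequence).
Patience tails:
1 → extends → [1]
3 → extends → [1, 3]
4 → extends → [1, 3, 4]
9 → extends → [1, 3, 4, 9]
7 → replaces 9 → [1, 3, 4, 7]
8 → extends → [1, 3, 4, 7, 8]
6 → replaces 7 → [1, 3, 4, 6, 8]
2 → replaces 3 → [1, 2, 4, 6, 8]
5 → replaces 6 → [1, 2, 4, 5, 8]
Longest non-decreasing subsequence has length 5, so deletions = 9 − 5 = 4.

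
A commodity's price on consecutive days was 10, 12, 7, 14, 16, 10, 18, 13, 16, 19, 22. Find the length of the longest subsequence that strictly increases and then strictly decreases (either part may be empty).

inc[i] = longest strictly increasing subsequence ending at i; dec[i] = longest strictly decreasing subsequence starting at i:
i:      1  2  3  4  5  6  7  8  9 10 11
a[i]:  10 12  7 14 16 10 18 13 16 19 22
inc:    1  2  1  3  4  2  5  3  4  6  7
dec:    2  2  1  2  2  1  2  1  1  1  1
Best peak at i=11 (value 22): inc=7, dec=1, length 7+1−1 = 7.

7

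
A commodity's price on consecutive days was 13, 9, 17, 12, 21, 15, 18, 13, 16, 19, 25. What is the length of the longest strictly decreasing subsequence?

3

Negate each value so 'decreasing' becomes 'increasing', then run patience tails on the negated sequence:
-13 → extends → [-13]
-9 → extends → [-13, -9]
-17 → replaces -13 → [-17, -9]
-12 → replaces -9 → [-17, -12]
-21 → replaces -17 → [-21, -12]
-15 → replaces -12 → [-21, -15]
-18 → replaces -15 → [-21, -18]
-13 → extends → [-21, -18, -13]
-16 → replaces -13 → [-21, -18, -16]
-19 → replaces -18 → [-21, -19, -16]
-25 → replaces -21 → [-25, -19, -16]
Three tails, so the longest strictly decreasing subsequence of the original has length 3.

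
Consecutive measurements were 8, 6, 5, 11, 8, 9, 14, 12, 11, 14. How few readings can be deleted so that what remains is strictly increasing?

5

Fewest deletions = n − (longest strictly increasing subsequence).
Patience tails:
8 → extends → [8]
6 → replaces 8 → [6]
5 → replaces 6 → [5]
11 → extends → [5, 11]
8 → replaces 11 → [5, 8]
9 → extends → [5, 8, 9]
14 → extends → [5, 8, 9, 14]
12 → replaces 14 → [5, 8, 9, 12]
11 → replaces 12 → [5, 8, 9, 11]
14 → extends → [5, 8, 9, 11, 14]
Longest strictly increasing subsequence has length 5, so deletions = 10 − 5 = 5.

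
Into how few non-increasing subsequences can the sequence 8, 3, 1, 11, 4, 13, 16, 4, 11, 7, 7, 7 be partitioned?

The minimum number of non-increasing subsequences covering a sequence equals the length of its longest strictly increasing subsequence.
LIS length is 4 (e.g. 8, 11, 13, 16), so 4 piles are needed.

4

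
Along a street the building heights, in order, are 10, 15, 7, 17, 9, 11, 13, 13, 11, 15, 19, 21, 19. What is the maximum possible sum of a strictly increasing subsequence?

Let S[i] be the best sum of a strictly increasing subsequence ending at i:
i:      1  2  3  4  5  6  7  8  9 10 11 12 13
a[i]:  10 15  7 17  9 11 13 13 11 15 19 21 19
S:     10 25  7 42 16 27 40 40 27 55 74 95 74
Maximum is 95 (e.g. 7 + 9 + 11 + 13 + 15 + 19 + 21).

95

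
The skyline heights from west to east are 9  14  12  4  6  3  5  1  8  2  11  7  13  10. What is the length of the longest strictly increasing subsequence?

Track the smallest tail for each achievable length (strict):
9 → extends → [9]
14 → extends → [9, 14]
12 → replaces 14 → [9, 12]
4 → replaces 9 → [4, 12]
6 → replaces 12 → [4, 6]
3 → replaces 4 → [3, 6]
5 → replaces 6 → [3, 5]
1 → replaces 3 → [1, 5]
8 → extends → [1, 5, 8]
2 → replaces 5 → [1, 2, 8]
11 → extends → [1, 2, 8, 11]
7 → replaces 8 → [1, 2, 7, 11]
13 → extends → [1, 2, 7, 11, 13]
10 → replaces 11 → [1, 2, 7, 10, 13]
Five tails, so the longest strictly increasing subsequence has length 5 (e.g. 4, 6, 8, 11, 13).

5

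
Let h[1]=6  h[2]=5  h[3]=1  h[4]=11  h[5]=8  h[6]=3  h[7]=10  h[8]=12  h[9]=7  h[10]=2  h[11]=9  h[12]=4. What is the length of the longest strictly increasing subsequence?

4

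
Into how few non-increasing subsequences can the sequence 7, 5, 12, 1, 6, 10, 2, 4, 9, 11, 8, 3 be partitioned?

5

Place each on the leftmost legal pile:
7 → new pile 1 (tops now [7])
5 → pile 1 (tops now [5])
12 → new pile 2 (tops now [5, 12])
1 → pile 1 (tops now [1, 12])
6 → pile 2 (tops now [1, 6])
10 → new pile 3 (tops now [1, 6, 10])
2 → pile 2 (tops now [1, 2, 10])
4 → pile 3 (tops now [1, 2, 4])
9 → new pile 4 (tops now [1, 2, 4, 9])
11 → new pile 5 (tops now [1, 2, 4, 9, 11])
8 → pile 4 (tops now [1, 2, 4, 8, 11])
3 → pile 3 (tops now [1, 2, 3, 8, 11])
Five piles.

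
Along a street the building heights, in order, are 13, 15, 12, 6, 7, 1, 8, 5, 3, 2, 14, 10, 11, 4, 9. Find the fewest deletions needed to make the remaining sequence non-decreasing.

Fewest deletions = n − (longest non-decreasing subsequence).
Patience tails:
13 → extends → [13]
15 → extends → [13, 15]
12 → replaces 13 → [12, 15]
6 → replaces 12 → [6, 15]
7 → replaces 15 → [6, 7]
1 → replaces 6 → [1, 7]
8 → extends → [1, 7, 8]
5 → replaces 7 → [1, 5, 8]
3 → replaces 5 → [1, 3, 8]
2 → replaces 3 → [1, 2, 8]
14 → extends → [1, 2, 8, 14]
10 → replaces 14 → [1, 2, 8, 10]
11 → extends → [1, 2, 8, 10, 11]
4 → replaces 8 → [1, 2, 4, 10, 11]
9 → replaces 10 → [1, 2, 4, 9, 11]
Longest non-decreasing subsequence has length 5, so deletions = 15 − 5 = 10.

10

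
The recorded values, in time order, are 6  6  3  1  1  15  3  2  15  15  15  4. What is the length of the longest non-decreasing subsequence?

Track the smallest tail for each achievable length (allowing ties):
6 → extends → [6]
6 → extends → [6, 6]
3 → replaces 6 → [3, 6]
1 → replaces 3 → [1, 6]
1 → replaces 6 → [1, 1]
15 → extends → [1, 1, 15]
3 → replaces 15 → [1, 1, 3]
2 → replaces 3 → [1, 1, 2]
15 → extends → [1, 1, 2, 15]
15 → extends → [1, 1, 2, 15, 15]
15 → extends → [1, 1, 2, 15, 15, 15]
4 → replaces 15 → [1, 1, 2, 4, 15, 15]
Six tails, so the longest non-decreasing subsequence has length 6 (e.g. 6, 6, 15, 15, 15, 15).

6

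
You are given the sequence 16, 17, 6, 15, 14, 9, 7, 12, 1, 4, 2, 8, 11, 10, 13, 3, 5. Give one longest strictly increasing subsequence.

Patience tails give the LIS length; then backtrack through the dp parents:
16 → extends → [16]
17 → extends → [16, 17]
6 → replaces 16 → [6, 17]
15 → replaces 17 → [6, 15]
14 → replaces 15 → [6, 14]
9 → replaces 14 → [6, 9]
7 → replaces 9 → [6, 7]
12 → extends → [6, 7, 12]
1 → replaces 6 → [1, 7, 12]
4 → replaces 7 → [1, 4, 12]
2 → replaces 4 → [1, 2, 12]
8 → replaces 12 → [1, 2, 8]
11 → extends → [1, 2, 8, 11]
10 → replaces 11 → [1, 2, 8, 10]
13 → extends → [1, 2, 8, 10, 13]
3 → replaces 8 → [1, 2, 3, 10, 13]
5 → replaces 10 → [1, 2, 3, 5, 13]
Length 5; one witness is 6, 7, 8, 11, 13.

6, 7, 8, 11, 13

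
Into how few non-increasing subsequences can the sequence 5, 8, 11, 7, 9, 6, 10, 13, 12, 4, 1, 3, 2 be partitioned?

Place each on the leftmost legal pile:
5 → new pile 1 (tops now [5])
8 → new pile 2 (tops now [5, 8])
11 → new pile 3 (tops now [5, 8, 11])
7 → pile 2 (tops now [5, 7, 11])
9 → pile 3 (tops now [5, 7, 9])
6 → pile 2 (tops now [5, 6, 9])
10 → new pile 4 (tops now [5, 6, 9, 10])
13 → new pile 5 (tops now [5, 6, 9, 10, 13])
12 → pile 5 (tops now [5, 6, 9, 10, 12])
4 → pile 1 (tops now [4, 6, 9, 10, 12])
1 → pile 1 (tops now [1, 6, 9, 10, 12])
3 → pile 2 (tops now [1, 3, 9, 10, 12])
2 → pile 2 (tops now [1, 2, 9, 10, 12])
Five piles.

5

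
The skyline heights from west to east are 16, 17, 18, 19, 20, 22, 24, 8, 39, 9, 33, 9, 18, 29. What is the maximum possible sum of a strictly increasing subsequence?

Let S[i] be the best sum of a strictly increasing subsequence ending at i:
i:       1   2   3   4   5   6   7   8   9  10  11  12  13  14
a[i]:   16  17  18  19  20  22  24   8  39   9  33   9  18  29
S:      16  33  51  70  90 112 136   8 175  17 169  17  51 165
Maximum is 175 (e.g. 16 + 17 + 18 + 19 + 20 + 22 + 24 + 39).

175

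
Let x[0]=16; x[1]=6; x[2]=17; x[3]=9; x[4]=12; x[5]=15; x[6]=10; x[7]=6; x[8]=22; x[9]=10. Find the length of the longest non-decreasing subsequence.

5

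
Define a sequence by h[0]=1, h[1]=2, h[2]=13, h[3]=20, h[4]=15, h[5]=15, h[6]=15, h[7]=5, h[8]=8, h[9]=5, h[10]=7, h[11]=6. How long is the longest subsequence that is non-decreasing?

6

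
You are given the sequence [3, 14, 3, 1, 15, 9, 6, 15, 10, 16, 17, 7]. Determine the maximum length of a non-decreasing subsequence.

6

Let dp[i] be the length of the longest such subsequence ending at index i:
i:      1  2  3  4  5  6  7  8  9 10 11 12
a[i]:   3 14  3  1 15  9  6 15 10 16 17  7
dp:     1  2  2  1  3  3  3  4  4  5  6  4
Maximum dp value is 6.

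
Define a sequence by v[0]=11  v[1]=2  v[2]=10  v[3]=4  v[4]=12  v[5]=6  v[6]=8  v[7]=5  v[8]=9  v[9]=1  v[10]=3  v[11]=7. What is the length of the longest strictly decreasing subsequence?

5

Let dp[i] be the longest strictly decreasing subsequence ending at i:
i:      0  1  2  3  4  5  6  7  8  9 10 11
v[i]:  11  2 10  4 12  6  8  5  9  1  3  7
dp:     1  2  2  3  1  3  3  4  3  5  5  4
Maximum is 5.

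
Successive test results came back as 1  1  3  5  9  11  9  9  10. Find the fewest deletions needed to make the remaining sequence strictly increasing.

4

Fewest deletions = n − (longest strictly increasing subsequence).
i:      1  2  3  4  5  6  7  8  9
a[i]:   1  1  3  5  9 11  9  9 10
dp:     1  1  2  3  4  5  4  4  5
max dp = 5, so deletions = 9 − 5 = 4.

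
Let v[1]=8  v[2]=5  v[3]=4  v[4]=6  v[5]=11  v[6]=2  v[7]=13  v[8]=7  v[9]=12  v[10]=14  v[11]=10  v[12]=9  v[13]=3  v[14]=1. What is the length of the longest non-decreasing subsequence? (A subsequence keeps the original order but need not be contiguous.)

5

Track the smallest tail for each achievable length (allowing ties):
8 → extends → [8]
5 → replaces 8 → [5]
4 → replaces 5 → [4]
6 → extends → [4, 6]
11 → extends → [4, 6, 11]
2 → replaces 4 → [2, 6, 11]
13 → extends → [2, 6, 11, 13]
7 → replaces 11 → [2, 6, 7, 13]
12 → replaces 13 → [2, 6, 7, 12]
14 → extends → [2, 6, 7, 12, 14]
10 → replaces 12 → [2, 6, 7, 10, 14]
9 → replaces 10 → [2, 6, 7, 9, 14]
3 → replaces 6 → [2, 3, 7, 9, 14]
1 → replaces 2 → [1, 3, 7, 9, 14]
Five tails, so the longest non-decreasing subsequence has length 5 (e.g. 5, 6, 11, 13, 14).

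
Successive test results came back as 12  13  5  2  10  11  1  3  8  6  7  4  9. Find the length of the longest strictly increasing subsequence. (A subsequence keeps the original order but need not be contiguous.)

5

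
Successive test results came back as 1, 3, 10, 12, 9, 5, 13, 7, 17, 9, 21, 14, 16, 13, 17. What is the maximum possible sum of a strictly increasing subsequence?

86

Let S[i] be the best sum of a strictly increasing subsequence ending at i:
i:      1  2  3  4  5  6  7  8  9 10 11 12 13 14 15
a[i]:   1  3 10 12  9  5 13  7 17  9 21 14 16 13 17
S:      1  4 14 26 13  9 39 16 56 25 77 53 69 39 86
Maximum is 86 (e.g. 1 + 3 + 10 + 12 + 13 + 14 + 16 + 17).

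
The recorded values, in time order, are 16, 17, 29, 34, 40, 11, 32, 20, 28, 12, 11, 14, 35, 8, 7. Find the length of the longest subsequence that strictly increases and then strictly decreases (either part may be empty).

inc[i] = longest strictly increasing subsequence ending at i; dec[i] = longest strictly decreasing subsequence starting at i:
i:      1  2  3  4  5  6  7  8  9 10 11 12 13 14 15
a[i]:  16 17 29 34 40 11 32 20 28 12 11 14 35  8  7
inc:    1  2  3  4  5  1  4  3  4  2  1  3  5  1  1
dec:    5  5  6  7  7  3  6  5  5  4  3  3  3  2  1
Best peak at i=5 (value 40): inc=5, dec=7, length 5+7−1 = 11.

11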